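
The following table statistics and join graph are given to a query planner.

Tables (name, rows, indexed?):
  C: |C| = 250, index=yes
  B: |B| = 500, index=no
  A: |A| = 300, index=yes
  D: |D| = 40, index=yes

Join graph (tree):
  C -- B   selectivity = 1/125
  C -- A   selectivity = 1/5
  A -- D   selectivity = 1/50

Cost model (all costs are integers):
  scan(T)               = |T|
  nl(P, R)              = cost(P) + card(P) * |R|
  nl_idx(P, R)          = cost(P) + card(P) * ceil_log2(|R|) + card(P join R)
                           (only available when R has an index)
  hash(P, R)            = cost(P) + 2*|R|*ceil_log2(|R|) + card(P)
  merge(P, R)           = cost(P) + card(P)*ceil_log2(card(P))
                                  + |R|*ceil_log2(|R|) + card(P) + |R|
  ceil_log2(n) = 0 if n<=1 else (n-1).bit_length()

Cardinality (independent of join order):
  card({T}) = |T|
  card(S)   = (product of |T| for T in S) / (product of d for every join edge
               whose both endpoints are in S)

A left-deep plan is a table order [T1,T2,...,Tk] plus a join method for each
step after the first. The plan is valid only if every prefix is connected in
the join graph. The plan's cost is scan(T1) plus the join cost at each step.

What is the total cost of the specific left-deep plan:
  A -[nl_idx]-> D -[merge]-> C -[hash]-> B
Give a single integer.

step 1: scan A: cost=300, card=300
step 2: join D via nl_idx
    card(P join D) = 300*40/(50) = 240
    cost = 300 + 300*6 + 240 = 2340
step 3: join C via merge
    card(P join C) = 240*250/(5) = 12000
    cost = 2340 + 240*8 + 250*8 + 240 + 250 = 6750
step 4: join B via hash
    card(P join B) = 12000*500/(125) = 48000
    cost = 6750 + 2*500*9 + 12000 = 27750

27750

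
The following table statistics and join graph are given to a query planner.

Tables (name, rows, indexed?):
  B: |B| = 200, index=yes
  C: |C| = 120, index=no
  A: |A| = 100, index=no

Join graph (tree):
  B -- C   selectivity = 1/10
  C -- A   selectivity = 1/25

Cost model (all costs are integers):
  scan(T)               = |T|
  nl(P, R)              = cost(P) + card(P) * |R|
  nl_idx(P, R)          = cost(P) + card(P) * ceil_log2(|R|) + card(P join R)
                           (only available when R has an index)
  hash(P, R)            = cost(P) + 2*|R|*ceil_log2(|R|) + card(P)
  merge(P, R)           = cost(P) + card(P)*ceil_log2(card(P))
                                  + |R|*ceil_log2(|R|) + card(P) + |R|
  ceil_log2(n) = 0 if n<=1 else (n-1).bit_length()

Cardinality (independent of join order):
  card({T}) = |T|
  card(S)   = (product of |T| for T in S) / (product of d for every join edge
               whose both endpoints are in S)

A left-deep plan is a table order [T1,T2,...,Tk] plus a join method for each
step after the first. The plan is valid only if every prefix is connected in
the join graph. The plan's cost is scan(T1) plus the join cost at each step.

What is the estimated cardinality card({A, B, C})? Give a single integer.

9600

Tables in S: A(100), B(200), C(120)
Edges inside S: B-C(d=10), C-A(d=25)
numerator = 100 * 200 * 120 = 2400000
denominator = 10 * 25 = 250
card(S) = 2400000 / 250 = 9600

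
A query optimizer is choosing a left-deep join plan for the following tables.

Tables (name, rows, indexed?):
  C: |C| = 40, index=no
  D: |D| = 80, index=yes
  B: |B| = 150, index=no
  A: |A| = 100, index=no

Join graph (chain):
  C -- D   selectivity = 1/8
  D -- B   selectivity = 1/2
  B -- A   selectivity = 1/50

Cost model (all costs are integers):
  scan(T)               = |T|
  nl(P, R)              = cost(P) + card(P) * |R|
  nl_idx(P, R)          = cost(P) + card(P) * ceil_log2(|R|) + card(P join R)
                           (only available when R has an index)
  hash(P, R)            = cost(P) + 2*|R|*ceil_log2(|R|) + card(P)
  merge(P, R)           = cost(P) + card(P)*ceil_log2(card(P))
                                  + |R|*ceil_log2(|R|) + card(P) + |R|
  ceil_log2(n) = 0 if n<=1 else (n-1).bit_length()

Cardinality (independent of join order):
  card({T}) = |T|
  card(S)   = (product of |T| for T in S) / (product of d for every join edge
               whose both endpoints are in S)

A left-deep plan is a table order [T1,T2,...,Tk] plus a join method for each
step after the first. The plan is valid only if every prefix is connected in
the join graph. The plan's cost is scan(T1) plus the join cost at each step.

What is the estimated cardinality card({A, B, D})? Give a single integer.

12000

Tables in S: A(100), B(150), D(80)
Edges inside S: D-B(d=2), B-A(d=50)
numerator = 100 * 150 * 80 = 1200000
denominator = 2 * 50 = 100
card(S) = 1200000 / 100 = 12000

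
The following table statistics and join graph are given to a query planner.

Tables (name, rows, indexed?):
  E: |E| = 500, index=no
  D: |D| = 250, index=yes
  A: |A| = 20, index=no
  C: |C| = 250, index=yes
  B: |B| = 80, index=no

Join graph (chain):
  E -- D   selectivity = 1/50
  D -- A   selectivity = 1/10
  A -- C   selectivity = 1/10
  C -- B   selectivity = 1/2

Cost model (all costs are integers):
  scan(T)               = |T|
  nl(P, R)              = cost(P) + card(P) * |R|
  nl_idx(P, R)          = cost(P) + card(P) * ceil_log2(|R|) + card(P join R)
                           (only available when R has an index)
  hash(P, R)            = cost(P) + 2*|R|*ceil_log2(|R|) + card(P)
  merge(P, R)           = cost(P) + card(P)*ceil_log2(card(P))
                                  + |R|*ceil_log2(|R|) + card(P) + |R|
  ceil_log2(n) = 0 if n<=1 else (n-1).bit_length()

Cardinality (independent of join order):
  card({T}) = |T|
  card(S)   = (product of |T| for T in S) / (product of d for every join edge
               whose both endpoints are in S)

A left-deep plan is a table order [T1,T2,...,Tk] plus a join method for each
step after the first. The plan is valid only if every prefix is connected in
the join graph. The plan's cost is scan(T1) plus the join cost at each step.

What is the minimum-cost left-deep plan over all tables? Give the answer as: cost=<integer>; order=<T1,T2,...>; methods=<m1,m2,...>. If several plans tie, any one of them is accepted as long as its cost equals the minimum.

Selinger DP (subsets sized 1..n):
  {E}: scan cost=500, card=500
  {D}: scan cost=250, card=250
  {A}: scan cost=20, card=20
  {C}: scan cost=250, card=250
  {B}: scan cost=80, card=80
  {DE}: card=2500; try (D,hash)→5000, (D,nl_idx)→7000, (E,merge)→7500, (D,merge)→7750, (E,hash)→9500, (E,nl)→125250 …(+1); best=5000 via (D,hash)
  {AD}: card=500; try (D,nl_idx)→680, (A,hash)→700, (D,merge)→2390, (A,merge)→2620, (D,hash)→4040, (D,nl)→5020 …(+1); best=680 via (D,nl_idx)
  {AC}: card=500; try (C,nl_idx)→680, (A,hash)→700, (C,merge)→2390, (A,merge)→2620, (C,hash)→4040, (C,nl)→5020 …(+1); best=680 via (C,nl_idx)
  {BC}: card=10000; try (B,hash)→1620, (C,merge)→2970, (B,merge)→3140, (C,hash)→4160, (C,nl_idx)→10720, (C,nl)→20080 …(+1); best=1620 via (B,hash)
  {ADE}: card=5000; try (A,hash)→7700, (E,hash)→10180, (E,merge)→10680, (A,merge)→37620, (A,nl)→55000, (E,nl)→250680; best=7700 via (A,hash)
  {ACD}: card=12500; try (D,hash)→5180, (C,hash)→5180, (D,merge)→7930, (C,merge)→7930, (D,nl_idx)→17180, (C,nl_idx)→17180 …(+2); best=5180 via (D,hash)
  {ABC}: card=20000; try (B,hash)→2300, (B,merge)→6320, (A,hash)→11820, (B,nl)→40680, (A,merge)→151740, (A,nl)→201620; best=2300 via (B,hash)
  {ACDE}: card=125000; try (C,hash)→16700, (E,hash)→26680, (C,merge)→79950, (C,nl_idx)→172700, (E,merge)→197680, (C,nl)→1257700 …(+1); best=16700 via (C,hash)
  {ABCD}: card=500000; try (B,hash)→18800, (D,hash)→26300, (B,merge)→193320, (D,merge)→324550, (D,nl_idx)→662300, (B,nl)→1005180 …(+1); best=18800 via (B,hash)
  {ABCDE}: card=5000000; try (B,hash)→142820, (E,hash)→527800, (B,merge)→2267340, (B,nl)→10016700, (E,merge)→10023800, (E,nl)→250018800; best=142820 via (B,hash)

cost=142820; order=E,D,A,C,B; methods=hash,hash,hash,hash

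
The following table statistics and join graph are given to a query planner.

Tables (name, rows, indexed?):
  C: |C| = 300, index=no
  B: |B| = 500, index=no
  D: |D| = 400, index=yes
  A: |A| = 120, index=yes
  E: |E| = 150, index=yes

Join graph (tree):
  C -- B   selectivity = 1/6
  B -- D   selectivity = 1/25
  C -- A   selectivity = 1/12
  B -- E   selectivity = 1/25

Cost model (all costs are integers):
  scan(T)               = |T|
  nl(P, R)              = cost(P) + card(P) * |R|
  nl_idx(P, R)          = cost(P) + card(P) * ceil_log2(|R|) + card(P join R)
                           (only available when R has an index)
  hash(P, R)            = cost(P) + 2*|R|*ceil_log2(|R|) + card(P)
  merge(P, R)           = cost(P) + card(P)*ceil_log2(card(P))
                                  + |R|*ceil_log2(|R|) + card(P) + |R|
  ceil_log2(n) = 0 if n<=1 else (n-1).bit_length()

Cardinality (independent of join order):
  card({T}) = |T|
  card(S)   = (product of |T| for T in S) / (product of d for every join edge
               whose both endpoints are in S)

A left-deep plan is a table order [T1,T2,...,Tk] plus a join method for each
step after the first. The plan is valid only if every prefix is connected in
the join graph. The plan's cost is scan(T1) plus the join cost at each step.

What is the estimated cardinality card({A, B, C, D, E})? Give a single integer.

Tables in S: A(120), B(500), C(300), D(400), E(150)
Edges inside S: C-B(d=6), B-D(d=25), C-A(d=12), B-E(d=25)
numerator = 120 * 500 * 300 * 400 * 150 = 1080000000000
denominator = 6 * 25 * 12 * 25 = 45000
card(S) = 1080000000000 / 45000 = 24000000

24000000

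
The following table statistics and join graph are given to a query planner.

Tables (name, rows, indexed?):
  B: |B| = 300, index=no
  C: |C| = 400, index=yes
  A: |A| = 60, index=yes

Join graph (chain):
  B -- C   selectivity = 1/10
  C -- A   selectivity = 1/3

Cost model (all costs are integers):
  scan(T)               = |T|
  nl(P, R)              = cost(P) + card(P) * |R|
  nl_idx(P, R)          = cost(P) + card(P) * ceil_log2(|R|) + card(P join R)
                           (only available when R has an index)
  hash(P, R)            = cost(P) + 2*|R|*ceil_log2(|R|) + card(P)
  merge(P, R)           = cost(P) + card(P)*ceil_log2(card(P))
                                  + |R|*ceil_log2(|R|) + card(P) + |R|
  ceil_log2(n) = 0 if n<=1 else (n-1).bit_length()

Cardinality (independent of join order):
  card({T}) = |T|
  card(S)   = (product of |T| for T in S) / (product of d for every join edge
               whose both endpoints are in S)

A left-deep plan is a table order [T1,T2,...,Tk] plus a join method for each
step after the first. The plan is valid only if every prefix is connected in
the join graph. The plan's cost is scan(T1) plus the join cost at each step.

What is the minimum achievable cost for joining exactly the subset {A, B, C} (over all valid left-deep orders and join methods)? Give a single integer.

Selinger DP over subsets of {A,B,C}:
  {B}: scan cost=300, card=300
  {C}: scan cost=400, card=400
  {A}: scan cost=60, card=60
  {BC}: card=12000; try (B,hash)→6200, (C,merge)→7300, (B,merge)→7400, (C,hash)→7800, (C,nl_idx)→15000, (C,nl)→120300 …(+1); best=6200 via (B,hash)
  {AC}: card=8000; try (A,hash)→1520, (C,merge)→4480, (A,merge)→4820, (C,hash)→7320, (C,nl_idx)→8600, (A,nl_idx)→10800 …(+2); best=1520 via (A,hash)
  {ABC}: card=240000; try (B,hash)→14920, (A,hash)→18920, (B,merge)→116520, (A,merge)→186620, (A,nl_idx)→318200, (A,nl)→726200 …(+1); best=14920 via (B,hash)

14920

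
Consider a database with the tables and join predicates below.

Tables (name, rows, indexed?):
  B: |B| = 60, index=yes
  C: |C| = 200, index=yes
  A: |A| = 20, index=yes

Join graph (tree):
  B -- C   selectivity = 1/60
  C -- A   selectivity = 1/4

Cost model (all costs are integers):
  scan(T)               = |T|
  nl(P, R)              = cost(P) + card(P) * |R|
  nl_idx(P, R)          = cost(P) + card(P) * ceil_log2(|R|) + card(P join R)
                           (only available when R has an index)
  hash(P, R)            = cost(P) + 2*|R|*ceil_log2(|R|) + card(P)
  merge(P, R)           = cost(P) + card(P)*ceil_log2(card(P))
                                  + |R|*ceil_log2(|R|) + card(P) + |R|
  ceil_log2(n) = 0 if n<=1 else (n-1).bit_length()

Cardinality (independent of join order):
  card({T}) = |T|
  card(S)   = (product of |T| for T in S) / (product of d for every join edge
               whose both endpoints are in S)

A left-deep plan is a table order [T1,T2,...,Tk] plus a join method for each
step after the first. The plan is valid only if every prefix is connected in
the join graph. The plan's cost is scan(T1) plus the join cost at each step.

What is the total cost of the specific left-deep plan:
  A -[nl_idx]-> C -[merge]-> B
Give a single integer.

12600

step 1: scan A: cost=20, card=20
step 2: join C via nl_idx
    card(P join C) = 20*200/(4) = 1000
    cost = 20 + 20*8 + 1000 = 1180
step 3: join B via merge
    card(P join B) = 1000*60/(60) = 1000
    cost = 1180 + 1000*10 + 60*6 + 1000 + 60 = 12600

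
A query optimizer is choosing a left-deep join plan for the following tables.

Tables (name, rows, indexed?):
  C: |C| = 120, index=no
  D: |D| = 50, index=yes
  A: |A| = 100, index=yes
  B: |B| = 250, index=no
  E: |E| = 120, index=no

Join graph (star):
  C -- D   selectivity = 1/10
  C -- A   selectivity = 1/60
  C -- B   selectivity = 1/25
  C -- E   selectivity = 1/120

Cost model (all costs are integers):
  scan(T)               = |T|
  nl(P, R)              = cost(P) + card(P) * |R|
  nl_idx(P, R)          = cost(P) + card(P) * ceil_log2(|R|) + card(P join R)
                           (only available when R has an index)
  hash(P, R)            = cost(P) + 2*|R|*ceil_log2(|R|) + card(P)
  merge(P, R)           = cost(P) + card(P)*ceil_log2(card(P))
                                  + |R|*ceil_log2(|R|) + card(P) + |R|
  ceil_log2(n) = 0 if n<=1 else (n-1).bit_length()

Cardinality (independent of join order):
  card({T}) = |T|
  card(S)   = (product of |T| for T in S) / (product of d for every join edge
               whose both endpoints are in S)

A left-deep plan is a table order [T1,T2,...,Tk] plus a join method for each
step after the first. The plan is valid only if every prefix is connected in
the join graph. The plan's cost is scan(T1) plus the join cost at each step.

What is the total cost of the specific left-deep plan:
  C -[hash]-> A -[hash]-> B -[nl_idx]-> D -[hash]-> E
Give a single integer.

39520

step 1: scan C: cost=120, card=120
step 2: join A via hash
    card(P join A) = 120*100/(60) = 200
    cost = 120 + 2*100*7 + 120 = 1640
step 3: join B via hash
    card(P join B) = 200*250/(25) = 2000
    cost = 1640 + 2*250*8 + 200 = 5840
step 4: join D via nl_idx
    card(P join D) = 2000*50/(10) = 10000
    cost = 5840 + 2000*6 + 10000 = 27840
step 5: join E via hash
    card(P join E) = 10000*120/(120) = 10000
    cost = 27840 + 2*120*7 + 10000 = 39520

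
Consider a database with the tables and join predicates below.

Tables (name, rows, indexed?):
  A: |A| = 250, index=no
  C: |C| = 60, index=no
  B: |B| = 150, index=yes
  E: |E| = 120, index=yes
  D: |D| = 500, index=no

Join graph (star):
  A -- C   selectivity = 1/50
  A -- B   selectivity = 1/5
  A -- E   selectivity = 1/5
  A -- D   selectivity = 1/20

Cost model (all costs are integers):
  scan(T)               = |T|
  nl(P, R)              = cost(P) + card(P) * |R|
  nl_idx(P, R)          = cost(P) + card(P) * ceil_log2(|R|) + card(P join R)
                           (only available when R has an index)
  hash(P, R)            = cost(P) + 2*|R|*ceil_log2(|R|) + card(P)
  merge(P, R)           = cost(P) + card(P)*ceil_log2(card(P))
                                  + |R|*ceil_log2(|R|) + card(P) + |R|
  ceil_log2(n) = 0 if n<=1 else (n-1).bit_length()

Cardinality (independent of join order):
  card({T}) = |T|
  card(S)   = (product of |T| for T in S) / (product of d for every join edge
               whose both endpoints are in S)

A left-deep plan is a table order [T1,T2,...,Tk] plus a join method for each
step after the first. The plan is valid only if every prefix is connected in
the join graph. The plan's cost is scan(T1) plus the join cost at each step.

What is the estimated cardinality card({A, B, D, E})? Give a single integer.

Tables in S: A(250), B(150), D(500), E(120)
Edges inside S: A-B(d=5), A-E(d=5), A-D(d=20)
numerator = 250 * 150 * 500 * 120 = 2250000000
denominator = 5 * 5 * 20 = 500
card(S) = 2250000000 / 500 = 4500000

4500000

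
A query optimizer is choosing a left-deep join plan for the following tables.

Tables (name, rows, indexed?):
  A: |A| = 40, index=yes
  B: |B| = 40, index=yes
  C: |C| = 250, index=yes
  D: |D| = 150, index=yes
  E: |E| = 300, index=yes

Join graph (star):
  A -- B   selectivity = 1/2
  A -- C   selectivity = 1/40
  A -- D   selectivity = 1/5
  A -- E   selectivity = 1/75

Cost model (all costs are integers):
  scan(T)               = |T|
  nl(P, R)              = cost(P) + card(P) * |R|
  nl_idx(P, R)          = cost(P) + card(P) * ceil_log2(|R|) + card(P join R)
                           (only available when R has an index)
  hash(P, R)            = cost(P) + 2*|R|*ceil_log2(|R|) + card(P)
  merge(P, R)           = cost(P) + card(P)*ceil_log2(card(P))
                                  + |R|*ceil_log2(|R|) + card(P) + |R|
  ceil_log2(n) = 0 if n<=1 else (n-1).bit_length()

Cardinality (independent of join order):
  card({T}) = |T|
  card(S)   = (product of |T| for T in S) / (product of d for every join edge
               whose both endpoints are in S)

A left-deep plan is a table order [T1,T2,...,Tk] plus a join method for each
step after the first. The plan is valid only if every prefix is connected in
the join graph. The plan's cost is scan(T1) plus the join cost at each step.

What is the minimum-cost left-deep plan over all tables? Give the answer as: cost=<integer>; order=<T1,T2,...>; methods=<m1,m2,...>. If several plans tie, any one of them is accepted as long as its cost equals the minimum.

Selinger DP (subsets sized 1..n):
  {A}: scan cost=40, card=40
  {B}: scan cost=40, card=40
  {C}: scan cost=250, card=250
  {D}: scan cost=150, card=150
  {E}: scan cost=300, card=300
  {AB}: card=800; try (B,hash)→560, (A,hash)→560, (B,merge)→600, (A,merge)→600, (B,nl_idx)→1080, (A,nl_idx)→1080 …(+2); best=560 via (B,hash)
  {AC}: card=250; try (C,nl_idx)→610, (A,hash)→980, (A,nl_idx)→2000, (C,merge)→2570, (A,merge)→2780, (C,hash)→4080 …(+2); best=610 via (C,nl_idx)
  {AD}: card=1200; try (A,hash)→780, (D,nl_idx)→1560, (D,merge)→1670, (A,merge)→1780, (A,nl_idx)→2250, (D,hash)→2480 …(+2); best=780 via (A,hash)
  {AE}: card=160; try (E,nl_idx)→560, (A,hash)→1080, (A,nl_idx)→2260, (E,merge)→3320, (A,merge)→3580, (E,hash)→5480 …(+2); best=560 via (E,nl_idx)
  {ABC}: card=5000; try (B,hash)→1340, (B,merge)→3140, (C,hash)→5360, (B,nl_idx)→7110, (B,nl)→10610, (C,merge)→11610 …(+2); best=1340 via (B,hash)
  {ABD}: card=24000; try (B,hash)→2460, (D,hash)→3760, (D,merge)→10710, (B,merge)→15460, (D,nl_idx)→30960, (B,nl_idx)→31980 …(+2); best=2460 via (B,hash)
  {ABE}: card=3200; try (B,hash)→1200, (B,merge)→2280, (B,nl_idx)→4720, (E,hash)→6760, (B,nl)→6960, (E,nl_idx)→10960 …(+2); best=1200 via (B,hash)
  {ACD}: card=7500; try (D,hash)→3260, (D,merge)→4210, (C,hash)→5980, (D,nl_idx)→10110, (C,merge)→17430, (C,nl_idx)→17880 …(+2); best=3260 via (D,hash)
  {ACE}: card=1000; try (C,nl_idx)→2840, (E,nl_idx)→3860, (C,merge)→4250, (C,hash)→4720, (E,merge)→5860, (E,hash)→6260 …(+2); best=2840 via (C,nl_idx)
  {ADE}: card=4800; try (D,hash)→3120, (D,merge)→3350, (D,nl_idx)→6640, (E,hash)→7380, (E,nl_idx)→16380, (E,merge)→18180 …(+2); best=3120 via (D,hash)
  {ABCD}: card=150000; try (D,hash)→8740, (B,hash)→11240, (C,hash)→30460, (D,merge)→72690, (B,merge)→108540, (D,nl_idx)→191340 …(+6); best=8740 via (D,hash)
  {ABCE}: card=20000; try (B,hash)→4320, (C,hash)→8400, (E,hash)→11740, (B,merge)→14120, (B,nl_idx)→28840, (B,nl)→42840 …(+6); best=4320 via (B,hash)
  {ABDE}: card=96000; try (D,hash)→6800, (B,hash)→8400, (E,hash)→31860, (D,merge)→44150, (B,merge)→70600, (D,nl_idx)→122800 …(+6); best=6800 via (D,hash)
  {ACDE}: card=30000; try (D,hash)→6240, (C,hash)→11920, (D,merge)→15190, (E,hash)→16160, (D,nl_idx)→40840, (C,nl_idx)→71520 …(+6); best=6240 via (D,hash)
  {ABCDE}: card=600000; try (D,hash)→26720, (B,hash)→36720, (C,hash)→106800, (E,hash)→164140, (D,merge)→325670, (B,merge)→486520 …(+10); best=26720 via (D,hash)

cost=26720; order=A,E,C,B,D; methods=nl_idx,nl_idx,hash,hash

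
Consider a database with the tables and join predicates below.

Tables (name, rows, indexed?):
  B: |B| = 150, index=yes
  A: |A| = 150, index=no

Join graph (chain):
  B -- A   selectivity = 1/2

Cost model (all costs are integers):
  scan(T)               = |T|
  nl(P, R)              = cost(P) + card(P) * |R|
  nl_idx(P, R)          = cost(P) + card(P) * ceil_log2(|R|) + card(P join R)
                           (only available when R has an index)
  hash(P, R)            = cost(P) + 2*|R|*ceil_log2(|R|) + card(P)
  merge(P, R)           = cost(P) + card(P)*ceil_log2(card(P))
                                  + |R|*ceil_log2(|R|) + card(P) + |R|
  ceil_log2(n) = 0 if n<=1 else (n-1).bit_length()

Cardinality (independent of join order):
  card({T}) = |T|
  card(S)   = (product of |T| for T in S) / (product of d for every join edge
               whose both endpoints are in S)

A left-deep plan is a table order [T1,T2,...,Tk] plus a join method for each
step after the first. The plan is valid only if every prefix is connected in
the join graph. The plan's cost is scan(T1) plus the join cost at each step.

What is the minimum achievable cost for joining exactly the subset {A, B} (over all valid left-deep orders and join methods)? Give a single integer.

Selinger DP over subsets of {A,B}:
  {B}: scan cost=150, card=150
  {A}: scan cost=150, card=150
  {AB}: card=11250; try (B,hash)→2700, (A,hash)→2700, (B,merge)→2850, (A,merge)→2850, (B,nl_idx)→12600, (B,nl)→22650 …(+1); best=2700 via (B,hash)

2700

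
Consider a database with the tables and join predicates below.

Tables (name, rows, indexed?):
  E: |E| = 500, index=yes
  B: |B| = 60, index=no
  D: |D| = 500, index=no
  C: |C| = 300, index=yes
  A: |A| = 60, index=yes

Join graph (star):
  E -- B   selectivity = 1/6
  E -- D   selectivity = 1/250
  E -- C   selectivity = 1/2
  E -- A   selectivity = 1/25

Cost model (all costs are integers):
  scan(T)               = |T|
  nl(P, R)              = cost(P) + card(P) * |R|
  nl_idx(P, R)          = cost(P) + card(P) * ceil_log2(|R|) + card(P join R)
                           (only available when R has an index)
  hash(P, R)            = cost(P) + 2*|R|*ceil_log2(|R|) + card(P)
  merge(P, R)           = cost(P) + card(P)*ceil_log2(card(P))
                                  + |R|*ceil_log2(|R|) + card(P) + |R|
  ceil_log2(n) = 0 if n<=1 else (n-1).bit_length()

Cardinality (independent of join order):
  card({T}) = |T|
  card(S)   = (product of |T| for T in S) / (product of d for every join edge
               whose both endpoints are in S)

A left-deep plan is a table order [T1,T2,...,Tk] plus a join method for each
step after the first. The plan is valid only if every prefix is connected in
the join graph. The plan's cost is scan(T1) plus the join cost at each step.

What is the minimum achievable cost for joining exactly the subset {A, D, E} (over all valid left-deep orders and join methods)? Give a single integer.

7720

Selinger DP over subsets of {A,D,E}:
  {E}: scan cost=500, card=500
  {D}: scan cost=500, card=500
  {A}: scan cost=60, card=60
  {DE}: card=1000; try (E,nl_idx)→6000, (E,hash)→10000, (D,hash)→10000, (E,merge)→10500, (D,merge)→10500, (E,nl)→250500 …(+1); best=6000 via (E,nl_idx)
  {AE}: card=1200; try (A,hash)→1720, (E,nl_idx)→1800, (A,nl_idx)→4700, (E,merge)→5480, (A,merge)→5920, (E,hash)→9120 …(+2); best=1720 via (A,hash)
  {ADE}: card=2400; try (A,hash)→7720, (D,hash)→11920, (A,nl_idx)→14400, (A,merge)→17420, (D,merge)→21120, (A,nl)→66000 …(+1); best=7720 via (A,hash)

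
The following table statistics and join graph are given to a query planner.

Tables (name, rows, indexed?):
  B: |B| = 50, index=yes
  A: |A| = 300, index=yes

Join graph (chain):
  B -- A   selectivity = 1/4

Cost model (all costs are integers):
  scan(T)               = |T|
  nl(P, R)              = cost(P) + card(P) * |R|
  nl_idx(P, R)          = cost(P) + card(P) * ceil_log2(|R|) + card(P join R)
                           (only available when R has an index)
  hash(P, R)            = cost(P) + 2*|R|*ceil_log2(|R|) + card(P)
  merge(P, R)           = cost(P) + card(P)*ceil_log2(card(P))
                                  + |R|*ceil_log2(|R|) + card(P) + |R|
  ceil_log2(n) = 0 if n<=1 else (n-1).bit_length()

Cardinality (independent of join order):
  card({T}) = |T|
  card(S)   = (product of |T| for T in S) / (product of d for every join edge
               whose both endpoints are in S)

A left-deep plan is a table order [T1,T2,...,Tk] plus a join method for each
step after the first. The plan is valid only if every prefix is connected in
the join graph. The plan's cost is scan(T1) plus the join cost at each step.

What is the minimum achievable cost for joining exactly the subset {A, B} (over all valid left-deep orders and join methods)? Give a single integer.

Selinger DP over subsets of {A,B}:
  {B}: scan cost=50, card=50
  {A}: scan cost=300, card=300
  {AB}: card=3750; try (B,hash)→1200, (A,merge)→3400, (B,merge)→3650, (A,nl_idx)→4250, (A,hash)→5500, (B,nl_idx)→5850 …(+2); best=1200 via (B,hash)

1200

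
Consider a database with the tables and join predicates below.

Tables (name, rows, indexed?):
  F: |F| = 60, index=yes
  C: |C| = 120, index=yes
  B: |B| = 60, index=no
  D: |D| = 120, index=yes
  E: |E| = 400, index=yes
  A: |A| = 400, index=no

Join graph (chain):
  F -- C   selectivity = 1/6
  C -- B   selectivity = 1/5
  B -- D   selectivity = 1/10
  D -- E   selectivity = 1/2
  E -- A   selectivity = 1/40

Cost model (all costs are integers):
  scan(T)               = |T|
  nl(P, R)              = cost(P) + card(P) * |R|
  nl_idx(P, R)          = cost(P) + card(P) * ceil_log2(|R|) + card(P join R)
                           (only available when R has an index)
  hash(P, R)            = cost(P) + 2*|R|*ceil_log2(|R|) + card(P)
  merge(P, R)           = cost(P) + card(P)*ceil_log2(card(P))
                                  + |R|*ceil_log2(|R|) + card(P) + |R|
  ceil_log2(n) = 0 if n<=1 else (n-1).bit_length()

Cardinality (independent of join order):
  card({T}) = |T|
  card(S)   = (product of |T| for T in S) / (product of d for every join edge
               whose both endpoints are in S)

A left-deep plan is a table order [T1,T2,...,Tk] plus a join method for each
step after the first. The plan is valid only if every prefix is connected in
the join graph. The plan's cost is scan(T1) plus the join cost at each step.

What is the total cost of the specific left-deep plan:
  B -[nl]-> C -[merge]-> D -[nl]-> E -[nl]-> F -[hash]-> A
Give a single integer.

step 1: scan B: cost=60, card=60
step 2: join C via nl
    card(P join C) = 60*120/(5) = 1440
    cost = 60 + 60*120 = 7260
step 3: join D via merge
    card(P join D) = 1440*120/(10) = 17280
    cost = 7260 + 1440*11 + 120*7 + 1440 + 120 = 25500
step 4: join E via nl
    card(P join E) = 17280*400/(2) = 3456000
    cost = 25500 + 17280*400 = 6937500
step 5: join F via nl
    card(P join F) = 3456000*60/(6) = 34560000
    cost = 6937500 + 3456000*60 = 214297500
step 6: join A via hash
    card(P join A) = 34560000*400/(40) = 345600000
    cost = 214297500 + 2*400*9 + 34560000 = 248864700

248864700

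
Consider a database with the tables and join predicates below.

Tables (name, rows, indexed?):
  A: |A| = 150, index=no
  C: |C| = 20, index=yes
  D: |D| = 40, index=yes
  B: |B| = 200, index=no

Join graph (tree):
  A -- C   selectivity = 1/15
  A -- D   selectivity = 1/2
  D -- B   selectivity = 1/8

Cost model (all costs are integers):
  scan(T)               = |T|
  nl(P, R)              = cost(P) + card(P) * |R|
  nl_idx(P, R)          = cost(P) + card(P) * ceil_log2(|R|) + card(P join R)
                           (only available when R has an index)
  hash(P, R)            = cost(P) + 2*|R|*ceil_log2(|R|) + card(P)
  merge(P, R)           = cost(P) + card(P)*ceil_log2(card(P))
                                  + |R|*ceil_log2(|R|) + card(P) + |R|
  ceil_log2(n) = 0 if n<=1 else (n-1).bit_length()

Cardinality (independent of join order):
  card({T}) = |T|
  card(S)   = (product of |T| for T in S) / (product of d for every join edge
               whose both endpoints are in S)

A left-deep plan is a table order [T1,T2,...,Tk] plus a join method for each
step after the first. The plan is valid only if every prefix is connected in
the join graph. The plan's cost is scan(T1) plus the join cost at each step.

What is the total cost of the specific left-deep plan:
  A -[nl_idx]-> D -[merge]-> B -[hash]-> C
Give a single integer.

step 1: scan A: cost=150, card=150
step 2: join D via nl_idx
    card(P join D) = 150*40/(2) = 3000
    cost = 150 + 150*6 + 3000 = 4050
step 3: join B via merge
    card(P join B) = 3000*200/(8) = 75000
    cost = 4050 + 3000*12 + 200*8 + 3000 + 200 = 44850
step 4: join C via hash
    card(P join C) = 75000*20/(15) = 100000
    cost = 44850 + 2*20*5 + 75000 = 120050

120050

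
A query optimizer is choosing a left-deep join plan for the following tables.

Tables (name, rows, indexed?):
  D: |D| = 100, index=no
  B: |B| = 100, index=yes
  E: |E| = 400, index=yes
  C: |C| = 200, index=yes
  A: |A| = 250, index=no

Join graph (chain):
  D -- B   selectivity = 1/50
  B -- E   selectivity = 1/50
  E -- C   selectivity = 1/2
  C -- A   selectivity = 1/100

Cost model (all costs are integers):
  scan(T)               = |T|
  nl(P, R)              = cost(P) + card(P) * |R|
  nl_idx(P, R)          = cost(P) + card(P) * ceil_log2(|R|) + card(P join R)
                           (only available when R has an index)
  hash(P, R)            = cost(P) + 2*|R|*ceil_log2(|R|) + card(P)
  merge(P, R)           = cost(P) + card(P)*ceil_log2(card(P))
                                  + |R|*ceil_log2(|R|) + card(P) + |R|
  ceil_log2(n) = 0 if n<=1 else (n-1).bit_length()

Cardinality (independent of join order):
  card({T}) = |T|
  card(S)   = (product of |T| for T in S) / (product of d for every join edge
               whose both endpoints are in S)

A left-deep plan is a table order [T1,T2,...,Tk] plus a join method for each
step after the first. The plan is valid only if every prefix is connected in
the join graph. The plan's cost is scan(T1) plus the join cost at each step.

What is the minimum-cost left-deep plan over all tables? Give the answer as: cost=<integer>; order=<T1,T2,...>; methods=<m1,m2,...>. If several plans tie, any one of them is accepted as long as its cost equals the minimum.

cost=172800; order=B,E,D,C,A; methods=nl_idx,hash,hash,hash

Selinger DP (subsets sized 1..n):
  {D}: scan cost=100, card=100
  {B}: scan cost=100, card=100
  {E}: scan cost=400, card=400
  {C}: scan cost=200, card=200
  {A}: scan cost=250, card=250
  {BD}: card=200; try (B,nl_idx)→1000, (D,hash)→1600, (B,hash)→1600, (D,merge)→1700, (B,merge)→1700, (D,nl)→10100 …(+1); best=1000 via (B,nl_idx)
  {BE}: card=800; try (E,nl_idx)→1800, (B,hash)→2200, (B,nl_idx)→4000, (E,merge)→4900, (B,merge)→5200, (E,hash)→7400 …(+2); best=1800 via (E,nl_idx)
  {CE}: card=40000; try (C,hash)→4000, (E,merge)→6000, (C,merge)→6200, (E,hash)→7600, (E,nl_idx)→42000, (C,nl_idx)→43600 …(+2); best=4000 via (C,hash)
  {AC}: card=500; try (C,nl_idx)→2750, (C,hash)→3700, (A,merge)→4250, (C,merge)→4300, (A,hash)→4400, (A,nl)→50200 …(+1); best=2750 via (C,nl_idx)
  {BDE}: card=1600; try (D,hash)→4000, (E,nl_idx)→4400, (E,merge)→6800, (E,hash)→8400, (D,merge)→11400, (E,nl)→81000 …(+1); best=4000 via (D,hash)
  {BCE}: card=80000; try (C,hash)→5800, (C,merge)→12400, (B,hash)→45400, (C,nl_idx)→88200, (C,nl)→161800, (B,nl_idx)→364000 …(+2); best=5800 via (C,hash)
  {ACE}: card=100000; try (E,hash)→10450, (E,merge)→11750, (A,hash)→48000, (E,nl_idx)→107250, (E,nl)→202750, (A,merge)→686250 …(+1); best=10450 via (E,hash)
  {BCDE}: card=160000; try (C,hash)→8800, (C,merge)→25000, (D,hash)→87200, (C,nl_idx)→176800, (C,nl)→324000, (D,merge)→1446600 …(+1); best=8800 via (C,hash)
  {ABCE}: card=200000; try (A,hash)→89800, (B,hash)→111850, (B,nl_idx)→910450, (A,merge)→1448050, (B,merge)→1811250, (B,nl)→10010450 …(+1); best=89800 via (A,hash)
  {ABCDE}: card=400000; try (A,hash)→172800, (D,hash)→291200, (A,merge)→3051050, (D,merge)→3890600, (D,nl)→20089800, (A,nl)→40008800; best=172800 via (A,hash)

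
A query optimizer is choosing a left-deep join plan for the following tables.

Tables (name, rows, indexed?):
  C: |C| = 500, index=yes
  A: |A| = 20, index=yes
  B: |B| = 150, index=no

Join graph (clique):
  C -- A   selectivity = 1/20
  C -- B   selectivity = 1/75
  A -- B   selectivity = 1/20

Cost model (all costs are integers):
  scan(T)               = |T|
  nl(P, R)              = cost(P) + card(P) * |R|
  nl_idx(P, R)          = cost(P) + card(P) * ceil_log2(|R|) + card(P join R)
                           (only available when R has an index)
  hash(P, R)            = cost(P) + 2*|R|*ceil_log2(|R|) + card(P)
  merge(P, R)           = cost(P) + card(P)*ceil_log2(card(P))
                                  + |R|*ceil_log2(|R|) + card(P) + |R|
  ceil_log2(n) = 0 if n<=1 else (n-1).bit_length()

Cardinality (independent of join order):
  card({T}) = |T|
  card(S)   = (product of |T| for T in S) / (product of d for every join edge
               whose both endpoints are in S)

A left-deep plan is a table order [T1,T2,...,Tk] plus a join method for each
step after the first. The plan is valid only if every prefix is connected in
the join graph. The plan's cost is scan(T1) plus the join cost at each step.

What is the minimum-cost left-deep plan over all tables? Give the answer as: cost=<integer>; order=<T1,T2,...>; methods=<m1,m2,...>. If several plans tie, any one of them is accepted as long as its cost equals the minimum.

cost=1900; order=B,A,C; methods=hash,nl_idx

Selinger DP (subsets sized 1..n):
  {C}: scan cost=500, card=500
  {A}: scan cost=20, card=20
  {B}: scan cost=150, card=150
  {AC}: card=500; try (C,nl_idx)→700, (A,hash)→1200, (A,nl_idx)→3500, (C,merge)→5140, (A,merge)→5620, (C,hash)→9040 …(+2); best=700 via (C,nl_idx)
  {BC}: card=1000; try (C,nl_idx)→2500, (B,hash)→3400, (C,merge)→6500, (B,merge)→6850, (C,hash)→9300, (C,nl)→75150 …(+1); best=2500 via (C,nl_idx)
  {AB}: card=150; try (A,hash)→500, (A,nl_idx)→1050, (B,merge)→1490, (A,merge)→1620, (B,hash)→2440, (B,nl)→3020 …(+1); best=500 via (A,hash)
  {ABC}: card=50; try (C,nl_idx)→1900, (B,hash)→3600, (A,hash)→3700, (C,merge)→6850, (B,merge)→7050, (A,nl_idx)→7550 …(+5); best=1900 via (C,nl_idx)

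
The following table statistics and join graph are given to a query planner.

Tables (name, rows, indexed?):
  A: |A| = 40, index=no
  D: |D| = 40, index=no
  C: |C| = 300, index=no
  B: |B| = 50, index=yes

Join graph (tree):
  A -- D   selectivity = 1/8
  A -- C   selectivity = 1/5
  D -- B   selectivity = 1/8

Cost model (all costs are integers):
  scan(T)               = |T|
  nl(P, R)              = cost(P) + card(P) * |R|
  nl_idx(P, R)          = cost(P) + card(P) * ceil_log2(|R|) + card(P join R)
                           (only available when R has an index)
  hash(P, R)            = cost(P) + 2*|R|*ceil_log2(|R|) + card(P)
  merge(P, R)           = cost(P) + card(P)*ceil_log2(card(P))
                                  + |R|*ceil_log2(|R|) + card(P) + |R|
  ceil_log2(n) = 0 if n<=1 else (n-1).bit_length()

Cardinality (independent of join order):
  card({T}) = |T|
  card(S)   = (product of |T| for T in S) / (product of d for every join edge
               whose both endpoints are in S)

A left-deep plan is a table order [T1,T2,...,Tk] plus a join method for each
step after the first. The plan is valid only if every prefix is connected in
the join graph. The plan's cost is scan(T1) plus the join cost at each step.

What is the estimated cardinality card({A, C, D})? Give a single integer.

Tables in S: A(40), C(300), D(40)
Edges inside S: A-D(d=8), A-C(d=5)
numerator = 40 * 300 * 40 = 480000
denominator = 8 * 5 = 40
card(S) = 480000 / 40 = 12000

12000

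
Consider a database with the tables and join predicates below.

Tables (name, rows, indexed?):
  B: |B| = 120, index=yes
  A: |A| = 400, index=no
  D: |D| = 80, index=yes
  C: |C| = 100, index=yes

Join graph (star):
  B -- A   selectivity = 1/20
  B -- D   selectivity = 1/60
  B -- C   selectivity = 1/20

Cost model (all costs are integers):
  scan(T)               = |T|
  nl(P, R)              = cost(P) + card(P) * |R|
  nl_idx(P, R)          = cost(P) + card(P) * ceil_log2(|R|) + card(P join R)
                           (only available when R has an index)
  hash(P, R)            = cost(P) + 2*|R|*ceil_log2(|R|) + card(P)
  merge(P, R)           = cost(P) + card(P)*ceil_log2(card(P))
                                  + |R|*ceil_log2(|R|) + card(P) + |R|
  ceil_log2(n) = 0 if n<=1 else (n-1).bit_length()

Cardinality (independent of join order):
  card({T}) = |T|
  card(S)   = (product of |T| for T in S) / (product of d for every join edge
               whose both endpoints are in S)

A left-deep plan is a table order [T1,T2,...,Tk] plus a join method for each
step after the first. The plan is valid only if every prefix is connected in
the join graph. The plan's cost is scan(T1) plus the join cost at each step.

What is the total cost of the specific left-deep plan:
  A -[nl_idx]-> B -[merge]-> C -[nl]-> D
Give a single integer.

step 1: scan A: cost=400, card=400
step 2: join B via nl_idx
    card(P join B) = 400*120/(20) = 2400
    cost = 400 + 400*7 + 2400 = 5600
step 3: join C via merge
    card(P join C) = 2400*100/(20) = 12000
    cost = 5600 + 2400*12 + 100*7 + 2400 + 100 = 37600
step 4: join D via nl
    card(P join D) = 12000*80/(60) = 16000
    cost = 37600 + 12000*80 = 997600

997600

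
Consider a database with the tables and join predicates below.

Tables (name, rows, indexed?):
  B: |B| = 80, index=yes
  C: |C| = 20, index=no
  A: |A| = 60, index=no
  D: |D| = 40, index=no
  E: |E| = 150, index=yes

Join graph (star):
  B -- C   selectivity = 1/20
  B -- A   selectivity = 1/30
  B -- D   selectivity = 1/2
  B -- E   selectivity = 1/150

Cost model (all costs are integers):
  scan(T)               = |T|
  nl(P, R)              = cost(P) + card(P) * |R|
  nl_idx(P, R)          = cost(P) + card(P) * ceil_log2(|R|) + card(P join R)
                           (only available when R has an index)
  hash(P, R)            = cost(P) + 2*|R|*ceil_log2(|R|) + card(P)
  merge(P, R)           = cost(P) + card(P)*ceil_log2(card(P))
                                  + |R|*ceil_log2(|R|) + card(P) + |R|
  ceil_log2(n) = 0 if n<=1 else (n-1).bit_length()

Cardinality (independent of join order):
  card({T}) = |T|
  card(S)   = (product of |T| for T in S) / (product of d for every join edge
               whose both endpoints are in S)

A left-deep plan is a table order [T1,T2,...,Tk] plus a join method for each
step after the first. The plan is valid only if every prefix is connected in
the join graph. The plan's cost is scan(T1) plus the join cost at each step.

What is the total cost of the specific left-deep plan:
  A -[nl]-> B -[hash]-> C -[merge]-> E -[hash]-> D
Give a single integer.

8650

step 1: scan A: cost=60, card=60
step 2: join B via nl
    card(P join B) = 60*80/(30) = 160
    cost = 60 + 60*80 = 4860
step 3: join C via hash
    card(P join C) = 160*20/(20) = 160
    cost = 4860 + 2*20*5 + 160 = 5220
step 4: join E via merge
    card(P join E) = 160*150/(150) = 160
    cost = 5220 + 160*8 + 150*8 + 160 + 150 = 8010
step 5: join D via hash
    card(P join D) = 160*40/(2) = 3200
    cost = 8010 + 2*40*6 + 160 = 8650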